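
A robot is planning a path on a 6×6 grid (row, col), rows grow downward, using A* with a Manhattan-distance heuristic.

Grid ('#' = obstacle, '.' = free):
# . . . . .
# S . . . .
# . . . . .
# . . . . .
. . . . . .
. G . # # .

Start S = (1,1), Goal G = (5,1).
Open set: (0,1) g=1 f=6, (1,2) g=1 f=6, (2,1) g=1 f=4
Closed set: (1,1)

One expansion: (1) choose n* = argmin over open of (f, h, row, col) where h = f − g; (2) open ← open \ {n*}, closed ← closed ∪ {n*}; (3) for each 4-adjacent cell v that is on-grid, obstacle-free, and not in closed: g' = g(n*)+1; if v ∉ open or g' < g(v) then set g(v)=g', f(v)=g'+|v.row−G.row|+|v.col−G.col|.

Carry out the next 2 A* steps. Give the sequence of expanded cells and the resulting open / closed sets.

order=[(2,1) → (3,1)]; open=[(0,1) g=1 f=6, (1,2) g=1 f=6, (2,2) g=2 f=6, (3,2) g=3 f=6, (4,1) g=3 f=4]; closed=[(1,1), (2,1), (3,1)]

step 1: expand (2,1) (f=4, h=3) → closed; open now [(0,1) g=1 f=6, (1,2) g=1 f=6, (2,2) g=2 f=6, (3,1) g=2 f=4]
step 2: expand (3,1) (f=4, h=2) → closed; open now [(0,1) g=1 f=6, (1,2) g=1 f=6, (2,2) g=2 f=6, (3,2) g=3 f=6, (4,1) g=3 f=4]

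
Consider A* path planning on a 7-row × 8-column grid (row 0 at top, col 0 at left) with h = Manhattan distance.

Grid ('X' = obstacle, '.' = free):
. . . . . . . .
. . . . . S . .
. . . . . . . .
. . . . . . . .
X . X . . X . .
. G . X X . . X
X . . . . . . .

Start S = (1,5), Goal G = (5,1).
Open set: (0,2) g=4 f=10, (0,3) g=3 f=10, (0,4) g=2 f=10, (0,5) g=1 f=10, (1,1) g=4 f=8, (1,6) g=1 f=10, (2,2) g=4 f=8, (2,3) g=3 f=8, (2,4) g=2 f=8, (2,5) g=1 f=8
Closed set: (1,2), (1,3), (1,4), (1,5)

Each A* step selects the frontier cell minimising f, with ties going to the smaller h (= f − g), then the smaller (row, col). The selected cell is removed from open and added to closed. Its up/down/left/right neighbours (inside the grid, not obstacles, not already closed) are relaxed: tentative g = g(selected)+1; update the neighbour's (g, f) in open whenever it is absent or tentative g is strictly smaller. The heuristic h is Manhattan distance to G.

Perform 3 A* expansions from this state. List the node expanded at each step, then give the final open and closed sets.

step 1: expand (1,1) (f=8, h=4) → closed; open now [(0,1) g=5 f=10, (0,2) g=4 f=10, (0,3) g=3 f=10, (0,4) g=2 f=10, (0,5) g=1 f=10, (1,0) g=5 f=10, (1,6) g=1 f=10, (2,1) g=5 f=8, (2,2) g=4 f=8, (2,3) g=3 f=8, (2,4) g=2 f=8, (2,5) g=1 f=8]
step 2: expand (2,1) (f=8, h=3) → closed; open now [(0,1) g=5 f=10, (0,2) g=4 f=10, (0,3) g=3 f=10, (0,4) g=2 f=10, (0,5) g=1 f=10, (1,0) g=5 f=10, (1,6) g=1 f=10, (2,0) g=6 f=10, (2,2) g=4 f=8, (2,3) g=3 f=8, (2,4) g=2 f=8, (2,5) g=1 f=8, (3,1) g=6 f=8]
step 3: expand (3,1) (f=8, h=2) → closed; open now [(0,1) g=5 f=10, (0,2) g=4 f=10, (0,3) g=3 f=10, (0,4) g=2 f=10, (0,5) g=1 f=10, (1,0) g=5 f=10, (1,6) g=1 f=10, (2,0) g=6 f=10, (2,2) g=4 f=8, (2,3) g=3 f=8, (2,4) g=2 f=8, (2,5) g=1 f=8, (3,0) g=7 f=10, (3,2) g=7 f=10, (4,1) g=7 f=8]

order=[(1,1) → (2,1) → (3,1)]; open=[(0,1) g=5 f=10, (0,2) g=4 f=10, (0,3) g=3 f=10, (0,4) g=2 f=10, (0,5) g=1 f=10, (1,0) g=5 f=10, (1,6) g=1 f=10, (2,0) g=6 f=10, (2,2) g=4 f=8, (2,3) g=3 f=8, (2,4) g=2 f=8, (2,5) g=1 f=8, (3,0) g=7 f=10, (3,2) g=7 f=10, (4,1) g=7 f=8]; closed=[(1,1), (1,2), (1,3), (1,4), (1,5), (2,1), (3,1)]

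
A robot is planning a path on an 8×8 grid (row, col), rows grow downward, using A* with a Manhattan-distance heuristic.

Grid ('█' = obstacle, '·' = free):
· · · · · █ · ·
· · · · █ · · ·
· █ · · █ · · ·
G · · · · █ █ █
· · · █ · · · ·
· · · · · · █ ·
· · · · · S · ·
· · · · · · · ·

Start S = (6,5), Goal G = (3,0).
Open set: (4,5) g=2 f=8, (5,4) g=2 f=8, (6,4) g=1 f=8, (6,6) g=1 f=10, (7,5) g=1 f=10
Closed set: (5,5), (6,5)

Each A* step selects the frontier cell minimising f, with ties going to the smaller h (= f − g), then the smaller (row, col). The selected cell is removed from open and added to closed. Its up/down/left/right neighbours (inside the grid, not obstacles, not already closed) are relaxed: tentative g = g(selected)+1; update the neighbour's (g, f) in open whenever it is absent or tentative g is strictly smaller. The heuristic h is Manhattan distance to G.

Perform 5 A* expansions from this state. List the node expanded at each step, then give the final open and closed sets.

order=[(4,5) → (4,4) → (3,4) → (3,3) → (3,2)]; open=[(2,2) g=7 f=10, (2,3) g=6 f=10, (3,1) g=7 f=8, (4,2) g=7 f=10, (4,6) g=3 f=10, (5,4) g=2 f=8, (6,4) g=1 f=8, (6,6) g=1 f=10, (7,5) g=1 f=10]; closed=[(3,2), (3,3), (3,4), (4,4), (4,5), (5,5), (6,5)]

step 1: expand (4,5) (f=8, h=6) → closed; open now [(4,4) g=3 f=8, (4,6) g=3 f=10, (5,4) g=2 f=8, (6,4) g=1 f=8, (6,6) g=1 f=10, (7,5) g=1 f=10]
step 2: expand (4,4) (f=8, h=5) → closed; open now [(3,4) g=4 f=8, (4,6) g=3 f=10, (5,4) g=2 f=8, (6,4) g=1 f=8, (6,6) g=1 f=10, (7,5) g=1 f=10]
step 3: expand (3,4) (f=8, h=4) → closed; open now [(3,3) g=5 f=8, (4,6) g=3 f=10, (5,4) g=2 f=8, (6,4) g=1 f=8, (6,6) g=1 f=10, (7,5) g=1 f=10]
step 4: expand (3,3) (f=8, h=3) → closed; open now [(2,3) g=6 f=10, (3,2) g=6 f=8, (4,6) g=3 f=10, (5,4) g=2 f=8, (6,4) g=1 f=8, (6,6) g=1 f=10, (7,5) g=1 f=10]
step 5: expand (3,2) (f=8, h=2) → closed; open now [(2,2) g=7 f=10, (2,3) g=6 f=10, (3,1) g=7 f=8, (4,2) g=7 f=10, (4,6) g=3 f=10, (5,4) g=2 f=8, (6,4) g=1 f=8, (6,6) g=1 f=10, (7,5) g=1 f=10]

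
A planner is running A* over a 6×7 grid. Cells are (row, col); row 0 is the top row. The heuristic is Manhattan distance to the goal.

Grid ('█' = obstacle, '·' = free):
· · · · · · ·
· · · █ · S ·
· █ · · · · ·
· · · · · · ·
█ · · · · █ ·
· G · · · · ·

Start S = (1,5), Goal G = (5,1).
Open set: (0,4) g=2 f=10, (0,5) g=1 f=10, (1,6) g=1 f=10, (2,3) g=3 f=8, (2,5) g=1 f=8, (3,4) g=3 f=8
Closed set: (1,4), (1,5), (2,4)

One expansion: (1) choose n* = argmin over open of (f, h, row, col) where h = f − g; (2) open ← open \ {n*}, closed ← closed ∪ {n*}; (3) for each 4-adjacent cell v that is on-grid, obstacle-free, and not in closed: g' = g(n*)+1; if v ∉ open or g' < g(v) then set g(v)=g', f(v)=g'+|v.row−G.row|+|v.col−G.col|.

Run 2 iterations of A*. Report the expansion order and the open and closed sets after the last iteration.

step 1: expand (2,3) (f=8, h=5) → closed; open now [(0,4) g=2 f=10, (0,5) g=1 f=10, (1,6) g=1 f=10, (2,2) g=4 f=8, (2,5) g=1 f=8, (3,3) g=4 f=8, (3,4) g=3 f=8]
step 2: expand (2,2) (f=8, h=4) → closed; open now [(0,4) g=2 f=10, (0,5) g=1 f=10, (1,2) g=5 f=10, (1,6) g=1 f=10, (2,5) g=1 f=8, (3,2) g=5 f=8, (3,3) g=4 f=8, (3,4) g=3 f=8]

order=[(2,3) → (2,2)]; open=[(0,4) g=2 f=10, (0,5) g=1 f=10, (1,2) g=5 f=10, (1,6) g=1 f=10, (2,5) g=1 f=8, (3,2) g=5 f=8, (3,3) g=4 f=8, (3,4) g=3 f=8]; closed=[(1,4), (1,5), (2,2), (2,3), (2,4)]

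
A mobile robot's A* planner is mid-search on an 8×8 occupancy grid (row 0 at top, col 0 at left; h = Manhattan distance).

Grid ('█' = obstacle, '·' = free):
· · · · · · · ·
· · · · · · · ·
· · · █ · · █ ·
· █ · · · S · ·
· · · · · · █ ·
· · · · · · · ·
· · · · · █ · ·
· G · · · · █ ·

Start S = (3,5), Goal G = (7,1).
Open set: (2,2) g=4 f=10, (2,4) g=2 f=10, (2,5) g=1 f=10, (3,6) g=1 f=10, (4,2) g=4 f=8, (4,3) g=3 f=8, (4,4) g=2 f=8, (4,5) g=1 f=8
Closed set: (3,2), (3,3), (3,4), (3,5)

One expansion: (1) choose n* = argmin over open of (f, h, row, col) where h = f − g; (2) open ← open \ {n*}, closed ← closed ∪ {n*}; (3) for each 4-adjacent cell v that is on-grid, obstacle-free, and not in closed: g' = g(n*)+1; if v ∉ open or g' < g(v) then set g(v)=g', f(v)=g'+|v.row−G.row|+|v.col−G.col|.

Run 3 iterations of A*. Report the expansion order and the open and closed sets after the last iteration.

order=[(4,2) → (4,1) → (5,1)]; open=[(2,2) g=4 f=10, (2,4) g=2 f=10, (2,5) g=1 f=10, (3,6) g=1 f=10, (4,0) g=6 f=10, (4,3) g=3 f=8, (4,4) g=2 f=8, (4,5) g=1 f=8, (5,0) g=7 f=10, (5,2) g=5 f=8, (6,1) g=7 f=8]; closed=[(3,2), (3,3), (3,4), (3,5), (4,1), (4,2), (5,1)]

step 1: expand (4,2) (f=8, h=4) → closed; open now [(2,2) g=4 f=10, (2,4) g=2 f=10, (2,5) g=1 f=10, (3,6) g=1 f=10, (4,1) g=5 f=8, (4,3) g=3 f=8, (4,4) g=2 f=8, (4,5) g=1 f=8, (5,2) g=5 f=8]
step 2: expand (4,1) (f=8, h=3) → closed; open now [(2,2) g=4 f=10, (2,4) g=2 f=10, (2,5) g=1 f=10, (3,6) g=1 f=10, (4,0) g=6 f=10, (4,3) g=3 f=8, (4,4) g=2 f=8, (4,5) g=1 f=8, (5,1) g=6 f=8, (5,2) g=5 f=8]
step 3: expand (5,1) (f=8, h=2) → closed; open now [(2,2) g=4 f=10, (2,4) g=2 f=10, (2,5) g=1 f=10, (3,6) g=1 f=10, (4,0) g=6 f=10, (4,3) g=3 f=8, (4,4) g=2 f=8, (4,5) g=1 f=8, (5,0) g=7 f=10, (5,2) g=5 f=8, (6,1) g=7 f=8]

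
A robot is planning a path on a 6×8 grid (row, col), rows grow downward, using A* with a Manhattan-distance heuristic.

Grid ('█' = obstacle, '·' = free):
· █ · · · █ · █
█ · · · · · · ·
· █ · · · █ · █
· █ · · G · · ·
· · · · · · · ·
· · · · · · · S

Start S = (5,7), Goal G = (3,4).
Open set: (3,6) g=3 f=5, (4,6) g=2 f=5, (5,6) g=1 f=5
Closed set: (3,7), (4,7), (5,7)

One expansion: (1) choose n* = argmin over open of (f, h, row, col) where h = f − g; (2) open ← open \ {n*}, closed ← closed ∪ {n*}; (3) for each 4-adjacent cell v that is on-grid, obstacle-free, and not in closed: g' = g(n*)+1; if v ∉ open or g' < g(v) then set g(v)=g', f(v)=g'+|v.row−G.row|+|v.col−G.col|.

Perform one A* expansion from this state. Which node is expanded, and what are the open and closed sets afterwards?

expanded=(3,6); open=[(2,6) g=4 f=7, (3,5) g=4 f=5, (4,6) g=2 f=5, (5,6) g=1 f=5]; closed=[(3,6), (3,7), (4,7), (5,7)]

step 1: expand (3,6) (f=5, h=2) → closed; open now [(2,6) g=4 f=7, (3,5) g=4 f=5, (4,6) g=2 f=5, (5,6) g=1 f=5]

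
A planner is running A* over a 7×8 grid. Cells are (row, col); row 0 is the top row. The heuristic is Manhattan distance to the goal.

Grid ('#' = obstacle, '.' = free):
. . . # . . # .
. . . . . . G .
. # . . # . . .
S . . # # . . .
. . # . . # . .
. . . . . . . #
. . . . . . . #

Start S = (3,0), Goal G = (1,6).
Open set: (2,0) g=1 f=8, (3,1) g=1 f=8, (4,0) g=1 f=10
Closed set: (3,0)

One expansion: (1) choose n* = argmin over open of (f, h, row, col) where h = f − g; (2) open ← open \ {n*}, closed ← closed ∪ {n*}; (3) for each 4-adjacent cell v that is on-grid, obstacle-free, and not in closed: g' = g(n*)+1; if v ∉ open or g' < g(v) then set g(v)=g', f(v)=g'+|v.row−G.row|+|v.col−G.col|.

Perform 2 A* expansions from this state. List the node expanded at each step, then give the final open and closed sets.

order=[(2,0) → (1,0)]; open=[(0,0) g=3 f=10, (1,1) g=3 f=8, (3,1) g=1 f=8, (4,0) g=1 f=10]; closed=[(1,0), (2,0), (3,0)]

step 1: expand (2,0) (f=8, h=7) → closed; open now [(1,0) g=2 f=8, (3,1) g=1 f=8, (4,0) g=1 f=10]
step 2: expand (1,0) (f=8, h=6) → closed; open now [(0,0) g=3 f=10, (1,1) g=3 f=8, (3,1) g=1 f=8, (4,0) g=1 f=10]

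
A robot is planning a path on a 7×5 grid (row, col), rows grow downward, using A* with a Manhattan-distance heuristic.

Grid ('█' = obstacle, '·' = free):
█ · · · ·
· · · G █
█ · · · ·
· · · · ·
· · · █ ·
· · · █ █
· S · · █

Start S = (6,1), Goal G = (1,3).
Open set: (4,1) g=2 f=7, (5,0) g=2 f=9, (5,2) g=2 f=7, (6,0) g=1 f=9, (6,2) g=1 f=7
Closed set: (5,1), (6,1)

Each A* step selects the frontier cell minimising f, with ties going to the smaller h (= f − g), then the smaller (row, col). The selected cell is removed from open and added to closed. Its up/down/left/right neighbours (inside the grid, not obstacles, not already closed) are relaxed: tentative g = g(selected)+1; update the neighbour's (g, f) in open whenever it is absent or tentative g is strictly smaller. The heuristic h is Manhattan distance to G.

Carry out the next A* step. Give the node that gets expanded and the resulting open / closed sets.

expanded=(4,1); open=[(3,1) g=3 f=7, (4,0) g=3 f=9, (4,2) g=3 f=7, (5,0) g=2 f=9, (5,2) g=2 f=7, (6,0) g=1 f=9, (6,2) g=1 f=7]; closed=[(4,1), (5,1), (6,1)]

step 1: expand (4,1) (f=7, h=5) → closed; open now [(3,1) g=3 f=7, (4,0) g=3 f=9, (4,2) g=3 f=7, (5,0) g=2 f=9, (5,2) g=2 f=7, (6,0) g=1 f=9, (6,2) g=1 f=7]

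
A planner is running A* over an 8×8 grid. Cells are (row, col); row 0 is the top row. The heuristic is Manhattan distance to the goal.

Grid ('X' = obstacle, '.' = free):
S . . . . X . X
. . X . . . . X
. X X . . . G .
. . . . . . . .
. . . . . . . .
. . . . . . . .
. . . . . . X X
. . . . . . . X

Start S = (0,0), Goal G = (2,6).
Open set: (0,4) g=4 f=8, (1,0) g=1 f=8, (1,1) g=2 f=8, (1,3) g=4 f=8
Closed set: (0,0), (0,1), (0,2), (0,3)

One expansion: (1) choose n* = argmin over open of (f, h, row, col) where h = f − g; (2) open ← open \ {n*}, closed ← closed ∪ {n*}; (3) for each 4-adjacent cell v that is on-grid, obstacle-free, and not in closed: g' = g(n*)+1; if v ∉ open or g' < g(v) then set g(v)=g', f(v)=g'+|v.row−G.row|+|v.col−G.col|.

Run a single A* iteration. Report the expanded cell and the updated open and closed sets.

expanded=(0,4); open=[(1,0) g=1 f=8, (1,1) g=2 f=8, (1,3) g=4 f=8, (1,4) g=5 f=8]; closed=[(0,0), (0,1), (0,2), (0,3), (0,4)]

step 1: expand (0,4) (f=8, h=4) → closed; open now [(1,0) g=1 f=8, (1,1) g=2 f=8, (1,3) g=4 f=8, (1,4) g=5 f=8]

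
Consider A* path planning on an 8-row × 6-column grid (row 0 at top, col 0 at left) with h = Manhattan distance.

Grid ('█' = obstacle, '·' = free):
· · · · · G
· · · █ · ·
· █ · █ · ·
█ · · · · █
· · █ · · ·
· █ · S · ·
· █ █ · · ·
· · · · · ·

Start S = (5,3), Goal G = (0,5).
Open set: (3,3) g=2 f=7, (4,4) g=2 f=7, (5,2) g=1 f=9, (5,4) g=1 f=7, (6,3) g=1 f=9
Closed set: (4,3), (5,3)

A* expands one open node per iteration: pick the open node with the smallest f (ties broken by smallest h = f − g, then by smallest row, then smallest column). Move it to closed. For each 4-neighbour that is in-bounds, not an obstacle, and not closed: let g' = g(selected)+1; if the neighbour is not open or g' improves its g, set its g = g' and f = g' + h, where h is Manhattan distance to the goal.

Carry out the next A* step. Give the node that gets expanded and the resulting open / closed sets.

step 1: expand (3,3) (f=7, h=5) → closed; open now [(3,2) g=3 f=9, (3,4) g=3 f=7, (4,4) g=2 f=7, (5,2) g=1 f=9, (5,4) g=1 f=7, (6,3) g=1 f=9]

expanded=(3,3); open=[(3,2) g=3 f=9, (3,4) g=3 f=7, (4,4) g=2 f=7, (5,2) g=1 f=9, (5,4) g=1 f=7, (6,3) g=1 f=9]; closed=[(3,3), (4,3), (5,3)]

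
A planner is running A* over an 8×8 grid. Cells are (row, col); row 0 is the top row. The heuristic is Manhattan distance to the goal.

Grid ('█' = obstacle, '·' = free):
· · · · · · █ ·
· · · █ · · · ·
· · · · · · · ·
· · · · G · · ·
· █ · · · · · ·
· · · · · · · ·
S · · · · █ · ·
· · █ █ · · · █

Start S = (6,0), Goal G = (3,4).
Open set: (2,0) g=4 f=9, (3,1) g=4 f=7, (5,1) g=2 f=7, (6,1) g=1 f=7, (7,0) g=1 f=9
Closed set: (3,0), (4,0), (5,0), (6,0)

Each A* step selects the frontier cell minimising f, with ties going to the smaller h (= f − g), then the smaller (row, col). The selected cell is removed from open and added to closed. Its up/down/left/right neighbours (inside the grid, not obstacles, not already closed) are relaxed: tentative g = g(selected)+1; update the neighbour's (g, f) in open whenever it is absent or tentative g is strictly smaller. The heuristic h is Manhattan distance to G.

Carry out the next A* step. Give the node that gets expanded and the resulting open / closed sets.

step 1: expand (3,1) (f=7, h=3) → closed; open now [(2,0) g=4 f=9, (2,1) g=5 f=9, (3,2) g=5 f=7, (5,1) g=2 f=7, (6,1) g=1 f=7, (7,0) g=1 f=9]

expanded=(3,1); open=[(2,0) g=4 f=9, (2,1) g=5 f=9, (3,2) g=5 f=7, (5,1) g=2 f=7, (6,1) g=1 f=7, (7,0) g=1 f=9]; closed=[(3,0), (3,1), (4,0), (5,0), (6,0)]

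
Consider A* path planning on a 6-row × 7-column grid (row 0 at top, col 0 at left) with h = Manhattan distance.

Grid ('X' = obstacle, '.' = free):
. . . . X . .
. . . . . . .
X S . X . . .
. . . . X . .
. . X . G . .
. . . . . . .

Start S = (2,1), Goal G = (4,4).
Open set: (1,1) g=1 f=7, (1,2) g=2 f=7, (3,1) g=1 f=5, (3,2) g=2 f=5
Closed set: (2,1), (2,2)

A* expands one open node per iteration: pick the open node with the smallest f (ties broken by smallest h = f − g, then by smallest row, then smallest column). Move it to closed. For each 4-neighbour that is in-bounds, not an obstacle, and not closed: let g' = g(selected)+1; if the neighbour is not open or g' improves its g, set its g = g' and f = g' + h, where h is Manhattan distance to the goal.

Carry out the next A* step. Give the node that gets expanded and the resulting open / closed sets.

step 1: expand (3,2) (f=5, h=3) → closed; open now [(1,1) g=1 f=7, (1,2) g=2 f=7, (3,1) g=1 f=5, (3,3) g=3 f=5]

expanded=(3,2); open=[(1,1) g=1 f=7, (1,2) g=2 f=7, (3,1) g=1 f=5, (3,3) g=3 f=5]; closed=[(2,1), (2,2), (3,2)]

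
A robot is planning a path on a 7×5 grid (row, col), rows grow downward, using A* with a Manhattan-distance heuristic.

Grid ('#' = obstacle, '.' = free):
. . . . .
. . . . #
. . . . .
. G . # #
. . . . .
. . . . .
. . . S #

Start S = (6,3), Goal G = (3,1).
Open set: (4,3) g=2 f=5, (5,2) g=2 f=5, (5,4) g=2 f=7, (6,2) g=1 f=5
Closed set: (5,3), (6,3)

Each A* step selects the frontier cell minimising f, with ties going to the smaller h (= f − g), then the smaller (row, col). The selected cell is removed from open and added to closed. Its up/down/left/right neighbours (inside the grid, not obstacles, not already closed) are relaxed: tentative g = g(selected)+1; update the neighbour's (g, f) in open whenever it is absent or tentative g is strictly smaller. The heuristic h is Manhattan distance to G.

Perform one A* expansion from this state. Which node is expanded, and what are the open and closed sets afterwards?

step 1: expand (4,3) (f=5, h=3) → closed; open now [(4,2) g=3 f=5, (4,4) g=3 f=7, (5,2) g=2 f=5, (5,4) g=2 f=7, (6,2) g=1 f=5]

expanded=(4,3); open=[(4,2) g=3 f=5, (4,4) g=3 f=7, (5,2) g=2 f=5, (5,4) g=2 f=7, (6,2) g=1 f=5]; closed=[(4,3), (5,3), (6,3)]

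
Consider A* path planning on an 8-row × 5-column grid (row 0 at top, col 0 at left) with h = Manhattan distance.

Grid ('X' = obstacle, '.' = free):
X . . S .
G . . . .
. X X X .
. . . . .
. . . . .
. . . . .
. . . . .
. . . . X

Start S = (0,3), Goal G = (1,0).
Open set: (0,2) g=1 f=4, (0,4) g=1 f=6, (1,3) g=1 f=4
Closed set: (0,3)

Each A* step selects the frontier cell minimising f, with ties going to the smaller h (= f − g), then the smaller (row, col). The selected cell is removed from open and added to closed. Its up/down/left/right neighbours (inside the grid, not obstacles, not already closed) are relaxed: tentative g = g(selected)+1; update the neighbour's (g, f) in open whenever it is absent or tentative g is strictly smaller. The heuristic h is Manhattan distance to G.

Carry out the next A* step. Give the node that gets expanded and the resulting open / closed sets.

step 1: expand (0,2) (f=4, h=3) → closed; open now [(0,1) g=2 f=4, (0,4) g=1 f=6, (1,2) g=2 f=4, (1,3) g=1 f=4]

expanded=(0,2); open=[(0,1) g=2 f=4, (0,4) g=1 f=6, (1,2) g=2 f=4, (1,3) g=1 f=4]; closed=[(0,2), (0,3)]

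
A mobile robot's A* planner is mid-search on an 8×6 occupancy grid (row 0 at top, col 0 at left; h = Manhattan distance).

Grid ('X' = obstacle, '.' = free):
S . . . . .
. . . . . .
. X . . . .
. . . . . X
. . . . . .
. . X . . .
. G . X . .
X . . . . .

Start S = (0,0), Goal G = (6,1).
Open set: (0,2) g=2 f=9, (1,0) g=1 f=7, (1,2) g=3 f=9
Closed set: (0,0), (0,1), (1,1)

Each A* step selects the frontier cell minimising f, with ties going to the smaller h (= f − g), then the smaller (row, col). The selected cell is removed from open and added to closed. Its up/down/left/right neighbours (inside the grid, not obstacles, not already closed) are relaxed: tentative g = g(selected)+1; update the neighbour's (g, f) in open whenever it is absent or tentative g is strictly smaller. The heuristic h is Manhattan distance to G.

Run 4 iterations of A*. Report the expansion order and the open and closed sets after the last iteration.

order=[(1,0) → (2,0) → (3,0) → (3,1)]; open=[(0,2) g=2 f=9, (1,2) g=3 f=9, (3,2) g=5 f=9, (4,0) g=4 f=7, (4,1) g=5 f=7]; closed=[(0,0), (0,1), (1,0), (1,1), (2,0), (3,0), (3,1)]

step 1: expand (1,0) (f=7, h=6) → closed; open now [(0,2) g=2 f=9, (1,2) g=3 f=9, (2,0) g=2 f=7]
step 2: expand (2,0) (f=7, h=5) → closed; open now [(0,2) g=2 f=9, (1,2) g=3 f=9, (3,0) g=3 f=7]
step 3: expand (3,0) (f=7, h=4) → closed; open now [(0,2) g=2 f=9, (1,2) g=3 f=9, (3,1) g=4 f=7, (4,0) g=4 f=7]
step 4: expand (3,1) (f=7, h=3) → closed; open now [(0,2) g=2 f=9, (1,2) g=3 f=9, (3,2) g=5 f=9, (4,0) g=4 f=7, (4,1) g=5 f=7]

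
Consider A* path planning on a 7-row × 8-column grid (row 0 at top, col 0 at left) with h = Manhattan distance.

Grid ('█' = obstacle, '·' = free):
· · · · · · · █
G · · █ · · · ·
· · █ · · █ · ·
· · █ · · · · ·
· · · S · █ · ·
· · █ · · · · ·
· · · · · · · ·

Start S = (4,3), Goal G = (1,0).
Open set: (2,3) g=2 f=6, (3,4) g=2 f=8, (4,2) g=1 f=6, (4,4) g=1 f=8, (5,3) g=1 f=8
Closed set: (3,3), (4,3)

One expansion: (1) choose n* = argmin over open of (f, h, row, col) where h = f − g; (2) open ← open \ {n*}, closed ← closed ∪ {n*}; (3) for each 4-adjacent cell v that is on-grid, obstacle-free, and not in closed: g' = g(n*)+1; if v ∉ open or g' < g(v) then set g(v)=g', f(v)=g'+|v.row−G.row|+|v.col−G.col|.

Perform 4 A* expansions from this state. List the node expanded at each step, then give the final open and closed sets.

order=[(2,3) → (4,2) → (4,1) → (3,1)]; open=[(2,1) g=4 f=6, (2,4) g=3 f=8, (3,0) g=4 f=6, (3,4) g=2 f=8, (4,0) g=3 f=6, (4,4) g=1 f=8, (5,1) g=3 f=8, (5,3) g=1 f=8]; closed=[(2,3), (3,1), (3,3), (4,1), (4,2), (4,3)]

step 1: expand (2,3) (f=6, h=4) → closed; open now [(2,4) g=3 f=8, (3,4) g=2 f=8, (4,2) g=1 f=6, (4,4) g=1 f=8, (5,3) g=1 f=8]
step 2: expand (4,2) (f=6, h=5) → closed; open now [(2,4) g=3 f=8, (3,4) g=2 f=8, (4,1) g=2 f=6, (4,4) g=1 f=8, (5,3) g=1 f=8]
step 3: expand (4,1) (f=6, h=4) → closed; open now [(2,4) g=3 f=8, (3,1) g=3 f=6, (3,4) g=2 f=8, (4,0) g=3 f=6, (4,4) g=1 f=8, (5,1) g=3 f=8, (5,3) g=1 f=8]
step 4: expand (3,1) (f=6, h=3) → closed; open now [(2,1) g=4 f=6, (2,4) g=3 f=8, (3,0) g=4 f=6, (3,4) g=2 f=8, (4,0) g=3 f=6, (4,4) g=1 f=8, (5,1) g=3 f=8, (5,3) g=1 f=8]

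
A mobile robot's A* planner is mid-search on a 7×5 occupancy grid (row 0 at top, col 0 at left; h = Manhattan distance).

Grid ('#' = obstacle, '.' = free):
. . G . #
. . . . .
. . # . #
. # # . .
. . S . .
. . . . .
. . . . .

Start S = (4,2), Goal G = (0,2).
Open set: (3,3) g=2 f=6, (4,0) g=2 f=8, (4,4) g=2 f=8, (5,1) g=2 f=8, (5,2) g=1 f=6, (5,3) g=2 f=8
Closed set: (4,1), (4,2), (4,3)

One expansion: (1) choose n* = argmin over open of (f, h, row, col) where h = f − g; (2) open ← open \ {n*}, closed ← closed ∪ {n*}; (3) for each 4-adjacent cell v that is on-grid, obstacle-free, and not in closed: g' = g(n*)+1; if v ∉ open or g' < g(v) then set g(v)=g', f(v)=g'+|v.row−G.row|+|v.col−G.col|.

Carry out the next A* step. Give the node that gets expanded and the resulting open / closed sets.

expanded=(3,3); open=[(2,3) g=3 f=6, (3,4) g=3 f=8, (4,0) g=2 f=8, (4,4) g=2 f=8, (5,1) g=2 f=8, (5,2) g=1 f=6, (5,3) g=2 f=8]; closed=[(3,3), (4,1), (4,2), (4,3)]

step 1: expand (3,3) (f=6, h=4) → closed; open now [(2,3) g=3 f=6, (3,4) g=3 f=8, (4,0) g=2 f=8, (4,4) g=2 f=8, (5,1) g=2 f=8, (5,2) g=1 f=6, (5,3) g=2 f=8]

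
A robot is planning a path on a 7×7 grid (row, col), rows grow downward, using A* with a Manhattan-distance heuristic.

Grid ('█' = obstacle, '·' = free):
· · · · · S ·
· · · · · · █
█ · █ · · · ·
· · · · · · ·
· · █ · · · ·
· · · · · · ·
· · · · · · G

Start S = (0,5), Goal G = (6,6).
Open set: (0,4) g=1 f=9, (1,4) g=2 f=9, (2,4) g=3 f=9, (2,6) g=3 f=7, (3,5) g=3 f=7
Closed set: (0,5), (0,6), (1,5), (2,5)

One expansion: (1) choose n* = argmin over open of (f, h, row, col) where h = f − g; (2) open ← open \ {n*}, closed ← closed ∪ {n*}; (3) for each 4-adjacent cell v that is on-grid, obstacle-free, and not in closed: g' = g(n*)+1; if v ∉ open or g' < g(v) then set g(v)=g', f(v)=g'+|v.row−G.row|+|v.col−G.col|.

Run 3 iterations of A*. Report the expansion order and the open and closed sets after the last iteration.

step 1: expand (2,6) (f=7, h=4) → closed; open now [(0,4) g=1 f=9, (1,4) g=2 f=9, (2,4) g=3 f=9, (3,5) g=3 f=7, (3,6) g=4 f=7]
step 2: expand (3,6) (f=7, h=3) → closed; open now [(0,4) g=1 f=9, (1,4) g=2 f=9, (2,4) g=3 f=9, (3,5) g=3 f=7, (4,6) g=5 f=7]
step 3: expand (4,6) (f=7, h=2) → closed; open now [(0,4) g=1 f=9, (1,4) g=2 f=9, (2,4) g=3 f=9, (3,5) g=3 f=7, (4,5) g=6 f=9, (5,6) g=6 f=7]

order=[(2,6) → (3,6) → (4,6)]; open=[(0,4) g=1 f=9, (1,4) g=2 f=9, (2,4) g=3 f=9, (3,5) g=3 f=7, (4,5) g=6 f=9, (5,6) g=6 f=7]; closed=[(0,5), (0,6), (1,5), (2,5), (2,6), (3,6), (4,6)]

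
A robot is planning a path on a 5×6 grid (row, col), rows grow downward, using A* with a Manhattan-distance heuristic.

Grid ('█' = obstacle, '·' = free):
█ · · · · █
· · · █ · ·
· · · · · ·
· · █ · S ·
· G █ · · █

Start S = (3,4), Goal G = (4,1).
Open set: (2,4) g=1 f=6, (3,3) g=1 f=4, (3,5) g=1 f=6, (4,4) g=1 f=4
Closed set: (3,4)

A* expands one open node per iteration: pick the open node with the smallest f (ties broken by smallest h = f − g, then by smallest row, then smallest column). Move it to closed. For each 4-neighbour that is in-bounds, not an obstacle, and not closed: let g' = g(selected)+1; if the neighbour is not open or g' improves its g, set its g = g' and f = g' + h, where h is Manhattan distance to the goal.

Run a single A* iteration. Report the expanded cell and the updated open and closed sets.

expanded=(3,3); open=[(2,3) g=2 f=6, (2,4) g=1 f=6, (3,5) g=1 f=6, (4,3) g=2 f=4, (4,4) g=1 f=4]; closed=[(3,3), (3,4)]

step 1: expand (3,3) (f=4, h=3) → closed; open now [(2,3) g=2 f=6, (2,4) g=1 f=6, (3,5) g=1 f=6, (4,3) g=2 f=4, (4,4) g=1 f=4]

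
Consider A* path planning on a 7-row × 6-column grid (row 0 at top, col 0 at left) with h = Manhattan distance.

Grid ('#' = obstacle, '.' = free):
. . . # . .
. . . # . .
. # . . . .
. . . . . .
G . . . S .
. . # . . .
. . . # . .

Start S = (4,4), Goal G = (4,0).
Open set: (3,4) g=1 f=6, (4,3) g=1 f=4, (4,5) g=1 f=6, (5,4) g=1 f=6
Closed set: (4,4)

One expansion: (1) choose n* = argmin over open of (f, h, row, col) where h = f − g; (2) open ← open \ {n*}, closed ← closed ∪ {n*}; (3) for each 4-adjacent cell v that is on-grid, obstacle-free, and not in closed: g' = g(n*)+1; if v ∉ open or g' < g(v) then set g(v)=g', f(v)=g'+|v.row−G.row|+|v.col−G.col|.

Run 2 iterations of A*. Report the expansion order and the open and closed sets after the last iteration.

step 1: expand (4,3) (f=4, h=3) → closed; open now [(3,3) g=2 f=6, (3,4) g=1 f=6, (4,2) g=2 f=4, (4,5) g=1 f=6, (5,3) g=2 f=6, (5,4) g=1 f=6]
step 2: expand (4,2) (f=4, h=2) → closed; open now [(3,2) g=3 f=6, (3,3) g=2 f=6, (3,4) g=1 f=6, (4,1) g=3 f=4, (4,5) g=1 f=6, (5,3) g=2 f=6, (5,4) g=1 f=6]

order=[(4,3) → (4,2)]; open=[(3,2) g=3 f=6, (3,3) g=2 f=6, (3,4) g=1 f=6, (4,1) g=3 f=4, (4,5) g=1 f=6, (5,3) g=2 f=6, (5,4) g=1 f=6]; closed=[(4,2), (4,3), (4,4)]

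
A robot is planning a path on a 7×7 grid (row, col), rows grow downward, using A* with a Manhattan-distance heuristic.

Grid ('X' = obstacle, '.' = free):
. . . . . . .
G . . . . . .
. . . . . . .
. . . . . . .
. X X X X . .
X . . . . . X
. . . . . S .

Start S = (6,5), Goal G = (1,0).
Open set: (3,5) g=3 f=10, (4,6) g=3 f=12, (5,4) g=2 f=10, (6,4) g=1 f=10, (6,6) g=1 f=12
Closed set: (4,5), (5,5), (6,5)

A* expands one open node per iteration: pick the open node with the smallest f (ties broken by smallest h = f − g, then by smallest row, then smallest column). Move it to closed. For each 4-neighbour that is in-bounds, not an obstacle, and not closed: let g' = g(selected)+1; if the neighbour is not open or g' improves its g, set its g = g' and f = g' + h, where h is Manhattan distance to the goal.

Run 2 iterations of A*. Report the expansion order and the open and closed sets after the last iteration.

step 1: expand (3,5) (f=10, h=7) → closed; open now [(2,5) g=4 f=10, (3,4) g=4 f=10, (3,6) g=4 f=12, (4,6) g=3 f=12, (5,4) g=2 f=10, (6,4) g=1 f=10, (6,6) g=1 f=12]
step 2: expand (2,5) (f=10, h=6) → closed; open now [(1,5) g=5 f=10, (2,4) g=5 f=10, (2,6) g=5 f=12, (3,4) g=4 f=10, (3,6) g=4 f=12, (4,6) g=3 f=12, (5,4) g=2 f=10, (6,4) g=1 f=10, (6,6) g=1 f=12]

order=[(3,5) → (2,5)]; open=[(1,5) g=5 f=10, (2,4) g=5 f=10, (2,6) g=5 f=12, (3,4) g=4 f=10, (3,6) g=4 f=12, (4,6) g=3 f=12, (5,4) g=2 f=10, (6,4) g=1 f=10, (6,6) g=1 f=12]; closed=[(2,5), (3,5), (4,5), (5,5), (6,5)]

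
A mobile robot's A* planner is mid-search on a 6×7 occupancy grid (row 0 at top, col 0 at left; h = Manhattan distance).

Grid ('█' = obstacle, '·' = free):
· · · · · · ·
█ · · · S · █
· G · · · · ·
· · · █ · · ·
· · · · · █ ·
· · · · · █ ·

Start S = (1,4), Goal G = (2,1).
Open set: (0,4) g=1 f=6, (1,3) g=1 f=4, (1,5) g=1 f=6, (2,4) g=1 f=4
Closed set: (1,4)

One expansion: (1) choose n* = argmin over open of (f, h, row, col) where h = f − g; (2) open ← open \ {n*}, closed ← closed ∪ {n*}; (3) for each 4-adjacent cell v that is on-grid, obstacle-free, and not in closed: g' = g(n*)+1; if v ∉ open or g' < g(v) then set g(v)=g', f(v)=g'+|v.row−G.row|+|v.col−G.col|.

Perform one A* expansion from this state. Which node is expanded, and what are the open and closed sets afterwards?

expanded=(1,3); open=[(0,3) g=2 f=6, (0,4) g=1 f=6, (1,2) g=2 f=4, (1,5) g=1 f=6, (2,3) g=2 f=4, (2,4) g=1 f=4]; closed=[(1,3), (1,4)]

step 1: expand (1,3) (f=4, h=3) → closed; open now [(0,3) g=2 f=6, (0,4) g=1 f=6, (1,2) g=2 f=4, (1,5) g=1 f=6, (2,3) g=2 f=4, (2,4) g=1 f=4]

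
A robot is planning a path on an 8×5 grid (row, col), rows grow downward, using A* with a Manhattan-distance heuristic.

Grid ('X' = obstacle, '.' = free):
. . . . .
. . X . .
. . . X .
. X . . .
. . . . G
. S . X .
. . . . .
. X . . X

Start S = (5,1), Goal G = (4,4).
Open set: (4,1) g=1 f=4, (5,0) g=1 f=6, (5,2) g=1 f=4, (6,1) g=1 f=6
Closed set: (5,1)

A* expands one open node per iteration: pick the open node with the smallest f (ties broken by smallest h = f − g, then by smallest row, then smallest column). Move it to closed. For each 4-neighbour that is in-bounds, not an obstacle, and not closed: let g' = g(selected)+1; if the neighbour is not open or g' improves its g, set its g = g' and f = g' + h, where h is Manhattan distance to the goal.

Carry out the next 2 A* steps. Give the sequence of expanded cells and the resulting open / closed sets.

step 1: expand (4,1) (f=4, h=3) → closed; open now [(4,0) g=2 f=6, (4,2) g=2 f=4, (5,0) g=1 f=6, (5,2) g=1 f=4, (6,1) g=1 f=6]
step 2: expand (4,2) (f=4, h=2) → closed; open now [(3,2) g=3 f=6, (4,0) g=2 f=6, (4,3) g=3 f=4, (5,0) g=1 f=6, (5,2) g=1 f=4, (6,1) g=1 f=6]

order=[(4,1) → (4,2)]; open=[(3,2) g=3 f=6, (4,0) g=2 f=6, (4,3) g=3 f=4, (5,0) g=1 f=6, (5,2) g=1 f=4, (6,1) g=1 f=6]; closed=[(4,1), (4,2), (5,1)]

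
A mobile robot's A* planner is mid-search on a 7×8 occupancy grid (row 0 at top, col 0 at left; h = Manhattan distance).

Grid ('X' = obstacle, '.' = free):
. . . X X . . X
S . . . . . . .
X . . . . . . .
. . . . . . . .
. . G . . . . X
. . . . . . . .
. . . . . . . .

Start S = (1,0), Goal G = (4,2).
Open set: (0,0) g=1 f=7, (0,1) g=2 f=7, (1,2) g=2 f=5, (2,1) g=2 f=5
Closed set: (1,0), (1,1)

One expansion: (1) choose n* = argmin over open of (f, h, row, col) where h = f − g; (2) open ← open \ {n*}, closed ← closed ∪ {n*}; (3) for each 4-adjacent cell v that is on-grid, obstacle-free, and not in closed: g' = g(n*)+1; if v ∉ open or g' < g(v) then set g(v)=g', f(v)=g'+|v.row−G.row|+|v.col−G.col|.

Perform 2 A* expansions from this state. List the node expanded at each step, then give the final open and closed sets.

order=[(1,2) → (2,2)]; open=[(0,0) g=1 f=7, (0,1) g=2 f=7, (0,2) g=3 f=7, (1,3) g=3 f=7, (2,1) g=2 f=5, (2,3) g=4 f=7, (3,2) g=4 f=5]; closed=[(1,0), (1,1), (1,2), (2,2)]

step 1: expand (1,2) (f=5, h=3) → closed; open now [(0,0) g=1 f=7, (0,1) g=2 f=7, (0,2) g=3 f=7, (1,3) g=3 f=7, (2,1) g=2 f=5, (2,2) g=3 f=5]
step 2: expand (2,2) (f=5, h=2) → closed; open now [(0,0) g=1 f=7, (0,1) g=2 f=7, (0,2) g=3 f=7, (1,3) g=3 f=7, (2,1) g=2 f=5, (2,3) g=4 f=7, (3,2) g=4 f=5]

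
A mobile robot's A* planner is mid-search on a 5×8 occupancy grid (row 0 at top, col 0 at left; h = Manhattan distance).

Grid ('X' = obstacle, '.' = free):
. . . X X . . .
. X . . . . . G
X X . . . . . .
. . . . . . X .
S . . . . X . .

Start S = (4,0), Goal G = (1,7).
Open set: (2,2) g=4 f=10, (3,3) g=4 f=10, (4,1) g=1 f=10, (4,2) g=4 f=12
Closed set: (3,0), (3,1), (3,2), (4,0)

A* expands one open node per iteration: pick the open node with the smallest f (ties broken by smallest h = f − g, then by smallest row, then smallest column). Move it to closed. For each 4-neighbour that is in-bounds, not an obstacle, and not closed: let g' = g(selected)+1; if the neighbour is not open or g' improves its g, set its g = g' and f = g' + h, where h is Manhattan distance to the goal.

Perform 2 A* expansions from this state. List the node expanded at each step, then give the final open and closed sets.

order=[(2,2) → (1,2)]; open=[(0,2) g=6 f=12, (1,3) g=6 f=10, (2,3) g=5 f=10, (3,3) g=4 f=10, (4,1) g=1 f=10, (4,2) g=4 f=12]; closed=[(1,2), (2,2), (3,0), (3,1), (3,2), (4,0)]

step 1: expand (2,2) (f=10, h=6) → closed; open now [(1,2) g=5 f=10, (2,3) g=5 f=10, (3,3) g=4 f=10, (4,1) g=1 f=10, (4,2) g=4 f=12]
step 2: expand (1,2) (f=10, h=5) → closed; open now [(0,2) g=6 f=12, (1,3) g=6 f=10, (2,3) g=5 f=10, (3,3) g=4 f=10, (4,1) g=1 f=10, (4,2) g=4 f=12]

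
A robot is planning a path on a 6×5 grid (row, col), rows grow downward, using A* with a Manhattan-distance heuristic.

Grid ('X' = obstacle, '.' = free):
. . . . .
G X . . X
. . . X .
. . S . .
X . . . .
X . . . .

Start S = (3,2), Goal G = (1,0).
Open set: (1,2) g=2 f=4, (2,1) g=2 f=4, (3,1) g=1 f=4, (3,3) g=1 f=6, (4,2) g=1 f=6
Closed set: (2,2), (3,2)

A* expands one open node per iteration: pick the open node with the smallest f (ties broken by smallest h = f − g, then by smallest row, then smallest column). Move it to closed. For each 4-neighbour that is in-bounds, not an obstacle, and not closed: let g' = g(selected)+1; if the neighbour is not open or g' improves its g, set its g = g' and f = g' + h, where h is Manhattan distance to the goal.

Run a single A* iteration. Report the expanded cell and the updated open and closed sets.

expanded=(1,2); open=[(0,2) g=3 f=6, (1,3) g=3 f=6, (2,1) g=2 f=4, (3,1) g=1 f=4, (3,3) g=1 f=6, (4,2) g=1 f=6]; closed=[(1,2), (2,2), (3,2)]

step 1: expand (1,2) (f=4, h=2) → closed; open now [(0,2) g=3 f=6, (1,3) g=3 f=6, (2,1) g=2 f=4, (3,1) g=1 f=4, (3,3) g=1 f=6, (4,2) g=1 f=6]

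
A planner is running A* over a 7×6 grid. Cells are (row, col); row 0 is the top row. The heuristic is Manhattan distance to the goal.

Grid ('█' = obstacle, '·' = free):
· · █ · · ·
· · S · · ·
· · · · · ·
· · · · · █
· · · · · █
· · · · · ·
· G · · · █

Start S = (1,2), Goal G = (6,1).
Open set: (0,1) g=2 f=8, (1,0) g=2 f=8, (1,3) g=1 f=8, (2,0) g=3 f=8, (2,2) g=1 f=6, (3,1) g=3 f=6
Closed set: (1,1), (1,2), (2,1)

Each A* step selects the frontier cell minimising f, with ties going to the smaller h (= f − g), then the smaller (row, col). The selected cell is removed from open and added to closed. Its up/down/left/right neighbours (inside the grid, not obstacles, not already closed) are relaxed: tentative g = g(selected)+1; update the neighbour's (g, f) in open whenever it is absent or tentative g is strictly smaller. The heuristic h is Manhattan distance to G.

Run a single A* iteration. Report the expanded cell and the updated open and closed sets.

expanded=(3,1); open=[(0,1) g=2 f=8, (1,0) g=2 f=8, (1,3) g=1 f=8, (2,0) g=3 f=8, (2,2) g=1 f=6, (3,0) g=4 f=8, (3,2) g=4 f=8, (4,1) g=4 f=6]; closed=[(1,1), (1,2), (2,1), (3,1)]

step 1: expand (3,1) (f=6, h=3) → closed; open now [(0,1) g=2 f=8, (1,0) g=2 f=8, (1,3) g=1 f=8, (2,0) g=3 f=8, (2,2) g=1 f=6, (3,0) g=4 f=8, (3,2) g=4 f=8, (4,1) g=4 f=6]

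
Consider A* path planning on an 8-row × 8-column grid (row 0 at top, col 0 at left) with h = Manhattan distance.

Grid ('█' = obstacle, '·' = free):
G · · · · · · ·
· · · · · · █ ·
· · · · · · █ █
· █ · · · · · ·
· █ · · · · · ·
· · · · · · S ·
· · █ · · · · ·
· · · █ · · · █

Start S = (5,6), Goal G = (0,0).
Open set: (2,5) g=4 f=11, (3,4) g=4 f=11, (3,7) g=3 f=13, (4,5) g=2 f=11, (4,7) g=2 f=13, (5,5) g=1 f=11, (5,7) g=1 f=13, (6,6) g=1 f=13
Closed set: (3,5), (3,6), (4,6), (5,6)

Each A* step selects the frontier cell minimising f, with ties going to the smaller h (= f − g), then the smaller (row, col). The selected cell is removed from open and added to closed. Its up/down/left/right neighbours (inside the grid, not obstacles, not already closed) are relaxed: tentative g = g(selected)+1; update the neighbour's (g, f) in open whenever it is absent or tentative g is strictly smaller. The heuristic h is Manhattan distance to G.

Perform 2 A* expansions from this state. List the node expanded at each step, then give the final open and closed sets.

step 1: expand (2,5) (f=11, h=7) → closed; open now [(1,5) g=5 f=11, (2,4) g=5 f=11, (3,4) g=4 f=11, (3,7) g=3 f=13, (4,5) g=2 f=11, (4,7) g=2 f=13, (5,5) g=1 f=11, (5,7) g=1 f=13, (6,6) g=1 f=13]
step 2: expand (1,5) (f=11, h=6) → closed; open now [(0,5) g=6 f=11, (1,4) g=6 f=11, (2,4) g=5 f=11, (3,4) g=4 f=11, (3,7) g=3 f=13, (4,5) g=2 f=11, (4,7) g=2 f=13, (5,5) g=1 f=11, (5,7) g=1 f=13, (6,6) g=1 f=13]

order=[(2,5) → (1,5)]; open=[(0,5) g=6 f=11, (1,4) g=6 f=11, (2,4) g=5 f=11, (3,4) g=4 f=11, (3,7) g=3 f=13, (4,5) g=2 f=11, (4,7) g=2 f=13, (5,5) g=1 f=11, (5,7) g=1 f=13, (6,6) g=1 f=13]; closed=[(1,5), (2,5), (3,5), (3,6), (4,6), (5,6)]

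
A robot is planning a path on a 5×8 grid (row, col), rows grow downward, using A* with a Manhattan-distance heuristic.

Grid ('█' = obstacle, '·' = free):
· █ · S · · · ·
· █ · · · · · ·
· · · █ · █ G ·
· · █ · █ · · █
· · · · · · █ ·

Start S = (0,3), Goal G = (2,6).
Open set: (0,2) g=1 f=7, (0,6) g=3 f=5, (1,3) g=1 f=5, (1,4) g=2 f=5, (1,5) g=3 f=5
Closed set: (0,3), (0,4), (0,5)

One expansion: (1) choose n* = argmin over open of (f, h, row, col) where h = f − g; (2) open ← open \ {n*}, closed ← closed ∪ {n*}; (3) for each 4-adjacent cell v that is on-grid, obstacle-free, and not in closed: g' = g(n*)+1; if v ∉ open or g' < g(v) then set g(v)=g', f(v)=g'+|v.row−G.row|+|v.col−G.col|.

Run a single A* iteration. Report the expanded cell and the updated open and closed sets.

expanded=(0,6); open=[(0,2) g=1 f=7, (0,7) g=4 f=7, (1,3) g=1 f=5, (1,4) g=2 f=5, (1,5) g=3 f=5, (1,6) g=4 f=5]; closed=[(0,3), (0,4), (0,5), (0,6)]

step 1: expand (0,6) (f=5, h=2) → closed; open now [(0,2) g=1 f=7, (0,7) g=4 f=7, (1,3) g=1 f=5, (1,4) g=2 f=5, (1,5) g=3 f=5, (1,6) g=4 f=5]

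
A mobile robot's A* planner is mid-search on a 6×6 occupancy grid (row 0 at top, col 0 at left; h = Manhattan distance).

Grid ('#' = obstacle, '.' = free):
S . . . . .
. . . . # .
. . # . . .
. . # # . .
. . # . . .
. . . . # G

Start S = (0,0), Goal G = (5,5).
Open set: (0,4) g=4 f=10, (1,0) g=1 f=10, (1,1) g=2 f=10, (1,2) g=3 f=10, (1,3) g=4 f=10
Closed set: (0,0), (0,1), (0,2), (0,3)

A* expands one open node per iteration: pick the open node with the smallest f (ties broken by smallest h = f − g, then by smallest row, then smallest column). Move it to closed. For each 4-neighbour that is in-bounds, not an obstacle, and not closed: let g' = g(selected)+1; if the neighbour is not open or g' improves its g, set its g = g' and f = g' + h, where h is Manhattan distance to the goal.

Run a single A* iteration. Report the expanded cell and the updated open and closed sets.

expanded=(0,4); open=[(0,5) g=5 f=10, (1,0) g=1 f=10, (1,1) g=2 f=10, (1,2) g=3 f=10, (1,3) g=4 f=10]; closed=[(0,0), (0,1), (0,2), (0,3), (0,4)]

step 1: expand (0,4) (f=10, h=6) → closed; open now [(0,5) g=5 f=10, (1,0) g=1 f=10, (1,1) g=2 f=10, (1,2) g=3 f=10, (1,3) g=4 f=10]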